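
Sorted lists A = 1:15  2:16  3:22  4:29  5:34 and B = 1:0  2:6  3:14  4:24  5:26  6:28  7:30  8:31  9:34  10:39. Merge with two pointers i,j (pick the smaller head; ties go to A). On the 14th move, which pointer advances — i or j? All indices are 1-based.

i=1 j=1: A[i]=15>B[j]=0 take 0, j++
i=1 j=2: A[i]=15>B[j]=6 take 6, j++
i=1 j=3: A[i]=15>B[j]=14 take 14, j++
i=1 j=4: A[i]=15<=B[j]=24 take 15, i++
i=2 j=4: A[i]=16<=B[j]=24 take 16, i++
i=3 j=4: A[i]=22<=B[j]=24 take 22, i++
i=4 j=4: A[i]=29>B[j]=24 take 24, j++
i=4 j=5: A[i]=29>B[j]=26 take 26, j++
i=4 j=6: A[i]=29>B[j]=28 take 28, j++
i=4 j=7: A[i]=29<=B[j]=30 take 29, i++
i=5 j=7: A[i]=34>B[j]=30 take 30, j++
i=5 j=8: A[i]=34>B[j]=31 take 31, j++
i=5 j=9: A[i]=34<=B[j]=34 take 34, i++
i=6 j=9: A done, take B[j]=34, j++

j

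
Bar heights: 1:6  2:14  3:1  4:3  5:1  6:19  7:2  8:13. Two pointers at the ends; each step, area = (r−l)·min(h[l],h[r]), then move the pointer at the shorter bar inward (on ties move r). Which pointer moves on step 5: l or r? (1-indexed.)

[1,8] min(6,13)*7=42 best=42 * → l++
[2,8] min(14,13)*6=78 best=78 * → r--
[2,7] min(14,2)*5=10 best=78 → r--
[2,6] min(14,19)*4=56 best=78 → l++
[3,6] min(1,19)*3=3 best=78 → l++

l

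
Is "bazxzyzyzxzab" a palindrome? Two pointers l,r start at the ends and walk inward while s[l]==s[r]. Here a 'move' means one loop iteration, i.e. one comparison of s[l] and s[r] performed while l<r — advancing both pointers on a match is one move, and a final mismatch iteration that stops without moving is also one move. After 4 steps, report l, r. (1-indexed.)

l=5, r=9

l=1 r=13: 'b'=='b', l++,r--
l=2 r=12: 'a'=='a', l++,r--
l=3 r=11: 'z'=='z', l++,r--
l=4 r=10: 'x'=='x', l++,r--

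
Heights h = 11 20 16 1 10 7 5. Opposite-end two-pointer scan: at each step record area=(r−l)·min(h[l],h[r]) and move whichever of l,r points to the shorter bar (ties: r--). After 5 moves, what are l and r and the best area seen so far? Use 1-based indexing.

l=1 r=7: min(11,5)*6=30 best=30 *, r--
l=1 r=6: min(11,7)*5=35 best=35 *, r--
l=1 r=5: min(11,10)*4=40 best=40 *, r--
l=1 r=4: min(11,1)*3=3 best=40, r--
l=1 r=3: min(11,16)*2=22 best=40, l++

l=2, r=3, best area=40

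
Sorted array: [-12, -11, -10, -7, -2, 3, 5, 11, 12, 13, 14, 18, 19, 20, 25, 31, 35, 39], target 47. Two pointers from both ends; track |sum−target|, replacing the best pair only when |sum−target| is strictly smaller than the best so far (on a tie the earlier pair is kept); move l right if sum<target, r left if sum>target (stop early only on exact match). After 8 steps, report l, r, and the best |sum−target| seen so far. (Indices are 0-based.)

[0,17] -12+39=27 d=20 * → l++
[1,17] -11+39=28 d=19 * → l++
[2,17] -10+39=29 d=18 * → l++
[3,17] -7+39=32 d=15 * → l++
[4,17] -2+39=37 d=10 * → l++
[5,17] 3+39=42 d=5 * → l++
[6,17] 5+39=44 d=3 * → l++
[7,17] 11+39=50 d=3 → r--

l=7, r=16, best |Δ|=3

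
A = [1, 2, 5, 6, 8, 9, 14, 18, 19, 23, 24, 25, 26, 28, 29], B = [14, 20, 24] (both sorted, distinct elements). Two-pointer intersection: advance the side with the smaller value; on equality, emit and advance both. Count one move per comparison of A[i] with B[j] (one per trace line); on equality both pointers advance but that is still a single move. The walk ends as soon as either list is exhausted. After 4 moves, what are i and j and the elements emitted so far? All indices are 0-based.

[i=0,j=0] 1<14 → i++
[i=1,j=0] 2<14 → i++
[i=2,j=0] 5<14 → i++
[i=3,j=0] 6<14 → i++

i=4, j=0, emitted=[]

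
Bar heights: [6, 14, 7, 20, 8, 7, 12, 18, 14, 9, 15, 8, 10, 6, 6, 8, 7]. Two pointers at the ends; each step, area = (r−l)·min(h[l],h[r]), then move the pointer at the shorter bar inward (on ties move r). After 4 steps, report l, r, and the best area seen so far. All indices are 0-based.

[0,16] min(6,7)*16=96 best=96 * → l++
[1,16] min(14,7)*15=105 best=105 * → r--
[1,15] min(14,8)*14=112 best=112 * → r--
[1,14] min(14,6)*13=78 best=112 → r--

l=1, r=13, best area=112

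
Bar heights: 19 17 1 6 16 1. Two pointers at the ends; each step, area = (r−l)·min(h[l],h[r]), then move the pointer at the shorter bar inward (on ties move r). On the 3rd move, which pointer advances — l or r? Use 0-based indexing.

r

[0,5] min(19,1)*5=5 best=5 * → r--
[0,4] min(19,16)*4=64 best=64 * → r--
[0,3] min(19,6)*3=18 best=64 → r--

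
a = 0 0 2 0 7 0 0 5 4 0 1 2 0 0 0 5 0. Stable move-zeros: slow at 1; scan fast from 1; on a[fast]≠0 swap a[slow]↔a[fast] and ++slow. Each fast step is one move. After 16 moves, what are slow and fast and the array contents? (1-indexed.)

slow=8, fast=17, a=[2, 7, 5, 4, 1, 2, 5, 0, 0, 0, 0, 0, 0, 0, 0, 0, 0]

slow=1 fast=1: a[fast]=0, fast++
slow=1 fast=2: a[fast]=0, fast++
slow=1 fast=3: a[fast]=2≠0 swap→a[1]=2, slow++,fast++
slow=2 fast=4: a[fast]=0, fast++
slow=2 fast=5: a[fast]=7≠0 swap→a[2]=7, slow++,fast++
slow=3 fast=6: a[fast]=0, fast++
slow=3 fast=7: a[fast]=0, fast++
slow=3 fast=8: a[fast]=5≠0 swap→a[3]=5, slow++,fast++
slow=4 fast=9: a[fast]=4≠0 swap→a[4]=4, slow++,fast++
slow=5 fast=10: a[fast]=0, fast++
slow=5 fast=11: a[fast]=1≠0 swap→a[5]=1, slow++,fast++
slow=6 fast=12: a[fast]=2≠0 swap→a[6]=2, slow++,fast++
slow=7 fast=13: a[fast]=0, fast++
slow=7 fast=14: a[fast]=0, fast++
slow=7 fast=15: a[fast]=0, fast++
slow=7 fast=16: a[fast]=5≠0 swap→a[7]=5, slow++,fast++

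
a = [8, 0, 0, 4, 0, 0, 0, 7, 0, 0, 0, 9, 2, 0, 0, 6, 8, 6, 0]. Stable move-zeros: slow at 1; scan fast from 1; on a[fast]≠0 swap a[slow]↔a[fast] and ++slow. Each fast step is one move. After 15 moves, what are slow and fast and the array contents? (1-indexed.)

(s=1,f=1) a[fast]=8≠0 swap→a[1]=8 → slow++,fast++
(s=2,f=2) a[fast]=0 → fast++
(s=2,f=3) a[fast]=0 → fast++
(s=2,f=4) a[fast]=4≠0 swap→a[2]=4 → slow++,fast++
(s=3,f=5) a[fast]=0 → fast++
(s=3,f=6) a[fast]=0 → fast++
(s=3,f=7) a[fast]=0 → fast++
(s=3,f=8) a[fast]=7≠0 swap→a[3]=7 → slow++,fast++
(s=4,f=9) a[fast]=0 → fast++
(s=4,f=10) a[fast]=0 → fast++
(s=4,f=11) a[fast]=0 → fast++
(s=4,f=12) a[fast]=9≠0 swap→a[4]=9 → slow++,fast++
(s=5,f=13) a[fast]=2≠0 swap→a[5]=2 → slow++,fast++
(s=6,f=14) a[fast]=0 → fast++
(s=6,f=15) a[fast]=0 → fast++

slow=6, fast=16, a=[8, 4, 7, 9, 2, 0, 0, 0, 0, 0, 0, 0, 0, 0, 0, 6, 8, 6, 0]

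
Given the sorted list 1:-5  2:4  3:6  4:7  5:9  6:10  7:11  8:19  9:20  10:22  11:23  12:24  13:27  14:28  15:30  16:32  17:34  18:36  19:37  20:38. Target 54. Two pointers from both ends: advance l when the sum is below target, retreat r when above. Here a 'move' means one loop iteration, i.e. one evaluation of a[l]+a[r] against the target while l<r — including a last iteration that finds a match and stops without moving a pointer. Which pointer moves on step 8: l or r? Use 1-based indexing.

[1,20] -5+38=33 <54 → l++
[2,20] 4+38=42 <54 → l++
[3,20] 6+38=44 <54 → l++
[4,20] 7+38=45 <54 → l++
[5,20] 9+38=47 <54 → l++
[6,20] 10+38=48 <54 → l++
[7,20] 11+38=49 <54 → l++
[8,20] 19+38=57 >54 → r--

r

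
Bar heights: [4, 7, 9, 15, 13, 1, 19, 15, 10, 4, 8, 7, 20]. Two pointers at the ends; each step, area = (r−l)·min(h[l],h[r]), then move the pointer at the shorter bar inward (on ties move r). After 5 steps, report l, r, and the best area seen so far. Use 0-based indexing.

[0,12] min(4,20)*12=48 best=48 * → l++
[1,12] min(7,20)*11=77 best=77 * → l++
[2,12] min(9,20)*10=90 best=90 * → l++
[3,12] min(15,20)*9=135 best=135 * → l++
[4,12] min(13,20)*8=104 best=135 → l++

l=5, r=12, best area=135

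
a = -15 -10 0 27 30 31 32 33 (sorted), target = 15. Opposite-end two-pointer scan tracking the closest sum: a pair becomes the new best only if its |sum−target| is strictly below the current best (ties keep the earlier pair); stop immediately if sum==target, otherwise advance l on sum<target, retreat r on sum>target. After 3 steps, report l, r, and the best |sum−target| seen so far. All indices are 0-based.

l=0, r=4, best |Δ|=1

l=0 r=7: -15+33=18 d=3 *, r--
l=0 r=6: -15+32=17 d=2 *, r--
l=0 r=5: -15+31=16 d=1 *, r--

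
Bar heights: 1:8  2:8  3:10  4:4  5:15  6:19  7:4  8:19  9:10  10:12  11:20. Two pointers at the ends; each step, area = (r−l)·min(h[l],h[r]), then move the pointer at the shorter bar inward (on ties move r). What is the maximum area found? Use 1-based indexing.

max area = 95

[1,11] min(8,20)*10=80 best=80 * → l++
[2,11] min(8,20)*9=72 best=80 → l++
[3,11] min(10,20)*8=80 best=80 → l++
[4,11] min(4,20)*7=28 best=80 → l++
[5,11] min(15,20)*6=90 best=90 * → l++
[6,11] min(19,20)*5=95 best=95 * → l++
[7,11] min(4,20)*4=16 best=95 → l++
[8,11] min(19,20)*3=57 best=95 → l++
[9,11] min(10,20)*2=20 best=95 → l++
[10,11] min(12,20)*1=12 best=95 → l++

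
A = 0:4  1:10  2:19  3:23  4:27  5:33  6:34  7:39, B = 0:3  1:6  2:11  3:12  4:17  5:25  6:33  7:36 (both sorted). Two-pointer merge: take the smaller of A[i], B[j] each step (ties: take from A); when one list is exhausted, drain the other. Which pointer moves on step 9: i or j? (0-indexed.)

i=0 j=0: A[i]=4>B[j]=3 take 3, j++
i=0 j=1: A[i]=4<=B[j]=6 take 4, i++
i=1 j=1: A[i]=10>B[j]=6 take 6, j++
i=1 j=2: A[i]=10<=B[j]=11 take 10, i++
i=2 j=2: A[i]=19>B[j]=11 take 11, j++
i=2 j=3: A[i]=19>B[j]=12 take 12, j++
i=2 j=4: A[i]=19>B[j]=17 take 17, j++
i=2 j=5: A[i]=19<=B[j]=25 take 19, i++
i=3 j=5: A[i]=23<=B[j]=25 take 23, i++

i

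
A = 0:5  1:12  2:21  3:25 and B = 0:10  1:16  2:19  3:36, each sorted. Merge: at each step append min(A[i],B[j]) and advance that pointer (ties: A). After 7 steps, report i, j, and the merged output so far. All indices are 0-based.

[i=0,j=0] A[i]=5<=B[j]=10 take 5 → i++
[i=1,j=0] A[i]=12>B[j]=10 take 10 → j++
[i=1,j=1] A[i]=12<=B[j]=16 take 12 → i++
[i=2,j=1] A[i]=21>B[j]=16 take 16 → j++
[i=2,j=2] A[i]=21>B[j]=19 take 19 → j++
[i=2,j=3] A[i]=21<=B[j]=36 take 21 → i++
[i=3,j=3] A[i]=25<=B[j]=36 take 25 → i++

i=4, j=3, merged so far=[5, 10, 12, 16, 19, 21, 25]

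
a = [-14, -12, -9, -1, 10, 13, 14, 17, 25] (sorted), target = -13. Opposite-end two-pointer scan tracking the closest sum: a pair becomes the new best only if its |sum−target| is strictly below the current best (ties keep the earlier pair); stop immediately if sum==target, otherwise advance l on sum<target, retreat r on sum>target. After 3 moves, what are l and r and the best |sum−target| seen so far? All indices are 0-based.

l=0, r=5, best |Δ|=13

l=0 r=8: -14+25=11 d=24 *, r--
l=0 r=7: -14+17=3 d=16 *, r--
l=0 r=6: -14+14=0 d=13 *, r--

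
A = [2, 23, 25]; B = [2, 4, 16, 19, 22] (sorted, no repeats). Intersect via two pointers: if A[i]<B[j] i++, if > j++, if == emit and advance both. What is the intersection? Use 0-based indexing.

[i=0,j=0] 2==2 emit → i++,j++
[i=1,j=1] 23>4 → j++
[i=1,j=2] 23>16 → j++
[i=1,j=3] 23>19 → j++
[i=1,j=4] 23>22 → j++

intersection = [2]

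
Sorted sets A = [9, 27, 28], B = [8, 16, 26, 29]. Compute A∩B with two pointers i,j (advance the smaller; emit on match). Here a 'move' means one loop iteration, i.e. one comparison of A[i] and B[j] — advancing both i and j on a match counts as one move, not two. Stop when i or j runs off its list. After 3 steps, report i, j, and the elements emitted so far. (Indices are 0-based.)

i=0 j=0: 9>8, j++
i=0 j=1: 9<16, i++
i=1 j=1: 27>16, j++

i=1, j=2, emitted=[]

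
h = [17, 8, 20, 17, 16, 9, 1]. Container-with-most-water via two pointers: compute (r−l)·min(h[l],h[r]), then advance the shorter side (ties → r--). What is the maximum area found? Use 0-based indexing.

l=0 r=6: min(17,1)*6=6 best=6 *, r--
l=0 r=5: min(17,9)*5=45 best=45 *, r--
l=0 r=4: min(17,16)*4=64 best=64 *, r--
l=0 r=3: min(17,17)*3=51 best=64, r--
l=0 r=2: min(17,20)*2=34 best=64, l++
l=1 r=2: min(8,20)*1=8 best=64, l++

max area = 64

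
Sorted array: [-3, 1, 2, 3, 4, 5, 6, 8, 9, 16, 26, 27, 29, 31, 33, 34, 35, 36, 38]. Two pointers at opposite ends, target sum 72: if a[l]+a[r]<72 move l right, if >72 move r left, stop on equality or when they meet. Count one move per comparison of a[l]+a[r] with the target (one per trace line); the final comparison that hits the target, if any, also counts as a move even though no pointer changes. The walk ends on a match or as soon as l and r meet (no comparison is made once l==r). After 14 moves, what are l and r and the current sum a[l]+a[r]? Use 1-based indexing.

l=1 r=19: -3+38=35 <72, l++
l=2 r=19: 1+38=39 <72, l++
l=3 r=19: 2+38=40 <72, l++
l=4 r=19: 3+38=41 <72, l++
l=5 r=19: 4+38=42 <72, l++
l=6 r=19: 5+38=43 <72, l++
l=7 r=19: 6+38=44 <72, l++
l=8 r=19: 8+38=46 <72, l++
l=9 r=19: 9+38=47 <72, l++
l=10 r=19: 16+38=54 <72, l++
l=11 r=19: 26+38=64 <72, l++
l=12 r=19: 27+38=65 <72, l++
l=13 r=19: 29+38=67 <72, l++
l=14 r=19: 31+38=69 <72, l++

l=15, r=19, sum=71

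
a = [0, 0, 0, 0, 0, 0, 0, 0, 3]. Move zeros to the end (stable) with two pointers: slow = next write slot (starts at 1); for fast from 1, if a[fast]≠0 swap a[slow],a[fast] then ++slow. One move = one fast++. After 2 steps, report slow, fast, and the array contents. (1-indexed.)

(s=1,f=1) a[fast]=0 → fast++
(s=1,f=2) a[fast]=0 → fast++

slow=1, fast=3, a=[0, 0, 0, 0, 0, 0, 0, 0, 3]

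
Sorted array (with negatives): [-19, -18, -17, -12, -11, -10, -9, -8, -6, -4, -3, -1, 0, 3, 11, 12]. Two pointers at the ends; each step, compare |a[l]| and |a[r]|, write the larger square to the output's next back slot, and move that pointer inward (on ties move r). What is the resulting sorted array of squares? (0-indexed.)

[0, 1, 9, 9, 16, 36, 64, 81, 100, 121, 121, 144, 144, 289, 324, 361]

l=0 r=15: |-19|>|12| out[15]=361, l++
l=1 r=15: |-18|>|12| out[14]=324, l++
l=2 r=15: |-17|>|12| out[13]=289, l++
l=3 r=15: |-12|<=|12| out[12]=144, r--
l=3 r=14: |-12|>|11| out[11]=144, l++
l=4 r=14: |-11|<=|11| out[10]=121, r--
l=4 r=13: |-11|>|3| out[9]=121, l++
l=5 r=13: |-10|>|3| out[8]=100, l++
l=6 r=13: |-9|>|3| out[7]=81, l++
l=7 r=13: |-8|>|3| out[6]=64, l++
l=8 r=13: |-6|>|3| out[5]=36, l++
l=9 r=13: |-4|>|3| out[4]=16, l++
l=10 r=13: |-3|<=|3| out[3]=9, r--
l=10 r=12: |-3|>|0| out[2]=9, l++
l=11 r=12: |-1|>|0| out[1]=1, l++
l=12 r=12: |0|<=|0| out[0]=0, r--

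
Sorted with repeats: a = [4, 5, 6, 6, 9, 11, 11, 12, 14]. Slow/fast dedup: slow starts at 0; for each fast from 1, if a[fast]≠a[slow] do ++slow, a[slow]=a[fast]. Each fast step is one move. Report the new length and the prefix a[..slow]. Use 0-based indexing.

slow=0 fast=1: a[fast]=5≠a[slow]=4 write a[1]=5, slow++,fast++
slow=1 fast=2: a[fast]=6≠a[slow]=5 write a[2]=6, slow++,fast++
slow=2 fast=3: a[fast]=6=a[slow] dup, fast++
slow=2 fast=4: a[fast]=9≠a[slow]=6 write a[3]=9, slow++,fast++
slow=3 fast=5: a[fast]=11≠a[slow]=9 write a[4]=11, slow++,fast++
slow=4 fast=6: a[fast]=11=a[slow] dup, fast++
slow=4 fast=7: a[fast]=12≠a[slow]=11 write a[5]=12, slow++,fast++
slow=5 fast=8: a[fast]=14≠a[slow]=12 write a[6]=14, slow++,fast++

length 7; prefix = [4, 5, 6, 9, 11, 12, 14]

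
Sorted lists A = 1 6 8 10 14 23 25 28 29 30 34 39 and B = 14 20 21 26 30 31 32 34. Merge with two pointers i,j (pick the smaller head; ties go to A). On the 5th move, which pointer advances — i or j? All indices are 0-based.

i=0 j=0: A[i]=1<=B[j]=14 take 1, i++
i=1 j=0: A[i]=6<=B[j]=14 take 6, i++
i=2 j=0: A[i]=8<=B[j]=14 take 8, i++
i=3 j=0: A[i]=10<=B[j]=14 take 10, i++
i=4 j=0: A[i]=14<=B[j]=14 take 14, i++

i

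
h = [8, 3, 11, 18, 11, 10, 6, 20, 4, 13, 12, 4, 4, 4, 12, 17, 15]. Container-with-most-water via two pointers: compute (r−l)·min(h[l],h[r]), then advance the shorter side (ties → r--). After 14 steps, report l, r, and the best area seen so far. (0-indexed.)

l=5, r=7, best area=204

[0,16] min(8,15)*16=128 best=128 * → l++
[1,16] min(3,15)*15=45 best=128 → l++
[2,16] min(11,15)*14=154 best=154 * → l++
[3,16] min(18,15)*13=195 best=195 * → r--
[3,15] min(18,17)*12=204 best=204 * → r--
[3,14] min(18,12)*11=132 best=204 → r--
[3,13] min(18,4)*10=40 best=204 → r--
[3,12] min(18,4)*9=36 best=204 → r--
[3,11] min(18,4)*8=32 best=204 → r--
[3,10] min(18,12)*7=84 best=204 → r--
[3,9] min(18,13)*6=78 best=204 → r--
[3,8] min(18,4)*5=20 best=204 → r--
[3,7] min(18,20)*4=72 best=204 → l++
[4,7] min(11,20)*3=33 best=204 → l++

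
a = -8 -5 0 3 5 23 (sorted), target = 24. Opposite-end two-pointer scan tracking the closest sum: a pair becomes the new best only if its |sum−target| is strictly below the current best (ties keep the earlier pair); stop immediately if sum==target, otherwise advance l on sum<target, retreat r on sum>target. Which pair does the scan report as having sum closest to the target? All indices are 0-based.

pair (0, 23) with sum 23 (|Δ|=1)

[0,5] -8+23=15 d=9 * → l++
[1,5] -5+23=18 d=6 * → l++
[2,5] 0+23=23 d=1 * → l++
[3,5] 3+23=26 d=2 → r--
[3,4] 3+5=8 d=16 → l++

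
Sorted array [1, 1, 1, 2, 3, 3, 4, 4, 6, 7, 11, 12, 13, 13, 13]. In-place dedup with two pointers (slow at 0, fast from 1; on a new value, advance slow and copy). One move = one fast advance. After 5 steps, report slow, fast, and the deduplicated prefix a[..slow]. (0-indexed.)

slow=0 fast=1: a[fast]=1=a[slow] dup, fast++
slow=0 fast=2: a[fast]=1=a[slow] dup, fast++
slow=0 fast=3: a[fast]=2≠a[slow]=1 write a[1]=2, slow++,fast++
slow=1 fast=4: a[fast]=3≠a[slow]=2 write a[2]=3, slow++,fast++
slow=2 fast=5: a[fast]=3=a[slow] dup, fast++

slow=2, fast=6, prefix=[1, 2, 3]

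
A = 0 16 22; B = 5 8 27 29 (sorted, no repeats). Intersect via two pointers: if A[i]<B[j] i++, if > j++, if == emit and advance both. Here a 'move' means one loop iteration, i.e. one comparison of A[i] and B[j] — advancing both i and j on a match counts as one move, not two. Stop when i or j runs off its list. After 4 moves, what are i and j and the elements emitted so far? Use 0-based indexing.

i=2, j=2, emitted=[]

[i=0,j=0] 0<5 → i++
[i=1,j=0] 16>5 → j++
[i=1,j=1] 16>8 → j++
[i=1,j=2] 16<27 → i++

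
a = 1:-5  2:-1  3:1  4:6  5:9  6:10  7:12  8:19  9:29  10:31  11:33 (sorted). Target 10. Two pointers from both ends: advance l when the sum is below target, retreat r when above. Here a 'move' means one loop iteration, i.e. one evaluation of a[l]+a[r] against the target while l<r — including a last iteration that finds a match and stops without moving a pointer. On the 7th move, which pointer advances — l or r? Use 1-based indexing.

l=1 r=11: -5+33=28 >10, r--
l=1 r=10: -5+31=26 >10, r--
l=1 r=9: -5+29=24 >10, r--
l=1 r=8: -5+19=14 >10, r--
l=1 r=7: -5+12=7 <10, l++
l=2 r=7: -1+12=11 >10, r--
l=2 r=6: -1+10=9 <10, l++

l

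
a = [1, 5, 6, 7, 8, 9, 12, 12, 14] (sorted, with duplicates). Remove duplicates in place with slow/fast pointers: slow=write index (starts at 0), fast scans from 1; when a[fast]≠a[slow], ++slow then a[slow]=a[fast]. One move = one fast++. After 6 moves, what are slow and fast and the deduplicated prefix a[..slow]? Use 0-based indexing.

slow=6, fast=7, prefix=[1, 5, 6, 7, 8, 9, 12]

slow=0 fast=1: a[fast]=5≠a[slow]=1 write a[1]=5, slow++,fast++
slow=1 fast=2: a[fast]=6≠a[slow]=5 write a[2]=6, slow++,fast++
slow=2 fast=3: a[fast]=7≠a[slow]=6 write a[3]=7, slow++,fast++
slow=3 fast=4: a[fast]=8≠a[slow]=7 write a[4]=8, slow++,fast++
slow=4 fast=5: a[fast]=9≠a[slow]=8 write a[5]=9, slow++,fast++
slow=5 fast=6: a[fast]=12≠a[slow]=9 write a[6]=12, slow++,fast++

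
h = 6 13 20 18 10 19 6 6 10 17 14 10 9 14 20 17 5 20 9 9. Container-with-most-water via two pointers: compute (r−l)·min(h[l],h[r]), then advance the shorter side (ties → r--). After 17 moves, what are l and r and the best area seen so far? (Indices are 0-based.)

[0,19] min(6,9)*19=114 best=114 * → l++
[1,19] min(13,9)*18=162 best=162 * → r--
[1,18] min(13,9)*17=153 best=162 → r--
[1,17] min(13,20)*16=208 best=208 * → l++
[2,17] min(20,20)*15=300 best=300 * → r--
[2,16] min(20,5)*14=70 best=300 → r--
[2,15] min(20,17)*13=221 best=300 → r--
[2,14] min(20,20)*12=240 best=300 → r--
[2,13] min(20,14)*11=154 best=300 → r--
[2,12] min(20,9)*10=90 best=300 → r--
[2,11] min(20,10)*9=90 best=300 → r--
[2,10] min(20,14)*8=112 best=300 → r--
[2,9] min(20,17)*7=119 best=300 → r--
[2,8] min(20,10)*6=60 best=300 → r--
[2,7] min(20,6)*5=30 best=300 → r--
[2,6] min(20,6)*4=24 best=300 → r--
[2,5] min(20,19)*3=57 best=300 → r--

l=2, r=4, best area=300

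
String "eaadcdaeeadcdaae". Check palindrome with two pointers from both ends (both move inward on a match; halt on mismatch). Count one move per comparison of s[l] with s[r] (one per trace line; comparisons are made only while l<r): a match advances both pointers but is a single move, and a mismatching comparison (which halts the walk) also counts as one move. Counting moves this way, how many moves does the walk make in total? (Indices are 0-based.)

8 moves

[0,15] 'e'=='e' → l++,r--
[1,14] 'a'=='a' → l++,r--
[2,13] 'a'=='a' → l++,r--
[3,12] 'd'=='d' → l++,r--
[4,11] 'c'=='c' → l++,r--
[5,10] 'd'=='d' → l++,r--
[6,9] 'a'=='a' → l++,r--
[7,8] 'e'=='e' → l++,r--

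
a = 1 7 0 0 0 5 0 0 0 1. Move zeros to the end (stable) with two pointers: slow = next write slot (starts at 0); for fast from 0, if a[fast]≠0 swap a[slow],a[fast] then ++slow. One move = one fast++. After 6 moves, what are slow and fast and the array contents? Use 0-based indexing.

slow=3, fast=6, a=[1, 7, 5, 0, 0, 0, 0, 0, 0, 1]

(s=0,f=0) a[fast]=1≠0 swap→a[0]=1 → slow++,fast++
(s=1,f=1) a[fast]=7≠0 swap→a[1]=7 → slow++,fast++
(s=2,f=2) a[fast]=0 → fast++
(s=2,f=3) a[fast]=0 → fast++
(s=2,f=4) a[fast]=0 → fast++
(s=2,f=5) a[fast]=5≠0 swap→a[2]=5 → slow++,fast++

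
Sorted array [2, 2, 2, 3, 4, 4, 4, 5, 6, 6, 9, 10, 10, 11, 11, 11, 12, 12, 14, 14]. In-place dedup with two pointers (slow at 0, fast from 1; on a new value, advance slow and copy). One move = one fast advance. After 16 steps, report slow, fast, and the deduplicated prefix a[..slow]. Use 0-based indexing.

(s=0,f=1) a[fast]=2=a[slow] dup → fast++
(s=0,f=2) a[fast]=2=a[slow] dup → fast++
(s=0,f=3) a[fast]=3≠a[slow]=2 write a[1]=3 → slow++,fast++
(s=1,f=4) a[fast]=4≠a[slow]=3 write a[2]=4 → slow++,fast++
(s=2,f=5) a[fast]=4=a[slow] dup → fast++
(s=2,f=6) a[fast]=4=a[slow] dup → fast++
(s=2,f=7) a[fast]=5≠a[slow]=4 write a[3]=5 → slow++,fast++
(s=3,f=8) a[fast]=6≠a[slow]=5 write a[4]=6 → slow++,fast++
(s=4,f=9) a[fast]=6=a[slow] dup → fast++
(s=4,f=10) a[fast]=9≠a[slow]=6 write a[5]=9 → slow++,fast++
(s=5,f=11) a[fast]=10≠a[slow]=9 write a[6]=10 → slow++,fast++
(s=6,f=12) a[fast]=10=a[slow] dup → fast++
(s=6,f=13) a[fast]=11≠a[slow]=10 write a[7]=11 → slow++,fast++
(s=7,f=14) a[fast]=11=a[slow] dup → fast++
(s=7,f=15) a[fast]=11=a[slow] dup → fast++
(s=7,f=16) a[fast]=12≠a[slow]=11 write a[8]=12 → slow++,fast++

slow=8, fast=17, prefix=[2, 3, 4, 5, 6, 9, 10, 11, 12]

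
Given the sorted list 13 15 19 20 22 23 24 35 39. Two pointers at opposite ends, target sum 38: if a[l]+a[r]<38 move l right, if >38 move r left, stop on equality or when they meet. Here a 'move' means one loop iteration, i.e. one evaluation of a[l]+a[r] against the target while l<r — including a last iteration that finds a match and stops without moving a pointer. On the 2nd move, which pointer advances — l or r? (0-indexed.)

l=0 r=8: 13+39=52 >38, r--
l=0 r=7: 13+35=48 >38, r--

r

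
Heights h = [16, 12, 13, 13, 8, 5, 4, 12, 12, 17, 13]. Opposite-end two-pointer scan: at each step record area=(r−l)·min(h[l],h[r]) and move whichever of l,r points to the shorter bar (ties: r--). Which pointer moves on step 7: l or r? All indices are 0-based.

l

l=0 r=10: min(16,13)*10=130 best=130 *, r--
l=0 r=9: min(16,17)*9=144 best=144 *, l++
l=1 r=9: min(12,17)*8=96 best=144, l++
l=2 r=9: min(13,17)*7=91 best=144, l++
l=3 r=9: min(13,17)*6=78 best=144, l++
l=4 r=9: min(8,17)*5=40 best=144, l++
l=5 r=9: min(5,17)*4=20 best=144, l++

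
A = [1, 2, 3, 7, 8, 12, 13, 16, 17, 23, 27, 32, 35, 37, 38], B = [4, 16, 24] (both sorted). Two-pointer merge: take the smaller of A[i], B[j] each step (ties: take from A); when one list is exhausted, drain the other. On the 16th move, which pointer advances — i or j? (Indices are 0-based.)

[i=0,j=0] A[i]=1<=B[j]=4 take 1 → i++
[i=1,j=0] A[i]=2<=B[j]=4 take 2 → i++
[i=2,j=0] A[i]=3<=B[j]=4 take 3 → i++
[i=3,j=0] A[i]=7>B[j]=4 take 4 → j++
[i=3,j=1] A[i]=7<=B[j]=16 take 7 → i++
[i=4,j=1] A[i]=8<=B[j]=16 take 8 → i++
[i=5,j=1] A[i]=12<=B[j]=16 take 12 → i++
[i=6,j=1] A[i]=13<=B[j]=16 take 13 → i++
[i=7,j=1] A[i]=16<=B[j]=16 take 16 → i++
[i=8,j=1] A[i]=17>B[j]=16 take 16 → j++
[i=8,j=2] A[i]=17<=B[j]=24 take 17 → i++
[i=9,j=2] A[i]=23<=B[j]=24 take 23 → i++
[i=10,j=2] A[i]=27>B[j]=24 take 24 → j++
[i=10,j=3] B done, take A[i]=27 → i++
[i=11,j=3] B done, take A[i]=32 → i++
[i=12,j=3] B done, take A[i]=35 → i++

i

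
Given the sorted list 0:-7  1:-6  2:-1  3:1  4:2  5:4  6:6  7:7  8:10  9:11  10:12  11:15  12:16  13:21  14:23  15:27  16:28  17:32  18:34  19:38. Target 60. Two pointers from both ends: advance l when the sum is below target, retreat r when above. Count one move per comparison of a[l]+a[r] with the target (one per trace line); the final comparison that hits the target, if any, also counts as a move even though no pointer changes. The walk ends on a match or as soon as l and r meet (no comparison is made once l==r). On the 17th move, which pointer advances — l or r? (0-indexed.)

r

l=0 r=19: -7+38=31 <60, l++
l=1 r=19: -6+38=32 <60, l++
l=2 r=19: -1+38=37 <60, l++
l=3 r=19: 1+38=39 <60, l++
l=4 r=19: 2+38=40 <60, l++
l=5 r=19: 4+38=42 <60, l++
l=6 r=19: 6+38=44 <60, l++
l=7 r=19: 7+38=45 <60, l++
l=8 r=19: 10+38=48 <60, l++
l=9 r=19: 11+38=49 <60, l++
l=10 r=19: 12+38=50 <60, l++
l=11 r=19: 15+38=53 <60, l++
l=12 r=19: 16+38=54 <60, l++
l=13 r=19: 21+38=59 <60, l++
l=14 r=19: 23+38=61 >60, r--
l=14 r=18: 23+34=57 <60, l++
l=15 r=18: 27+34=61 >60, r--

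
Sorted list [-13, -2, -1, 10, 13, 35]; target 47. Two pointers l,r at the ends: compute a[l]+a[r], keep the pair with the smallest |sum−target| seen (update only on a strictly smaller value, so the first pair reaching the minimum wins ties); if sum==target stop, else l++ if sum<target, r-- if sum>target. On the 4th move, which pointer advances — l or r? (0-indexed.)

l

l=0 r=5: -13+35=22 d=25 *, l++
l=1 r=5: -2+35=33 d=14 *, l++
l=2 r=5: -1+35=34 d=13 *, l++
l=3 r=5: 10+35=45 d=2 *, l++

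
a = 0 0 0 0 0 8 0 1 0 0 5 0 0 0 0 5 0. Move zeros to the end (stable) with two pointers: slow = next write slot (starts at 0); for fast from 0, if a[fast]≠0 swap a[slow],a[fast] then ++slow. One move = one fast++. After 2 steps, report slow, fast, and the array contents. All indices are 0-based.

slow=0 fast=0: a[fast]=0, fast++
slow=0 fast=1: a[fast]=0, fast++

slow=0, fast=2, a=[0, 0, 0, 0, 0, 8, 0, 1, 0, 0, 5, 0, 0, 0, 0, 5, 0]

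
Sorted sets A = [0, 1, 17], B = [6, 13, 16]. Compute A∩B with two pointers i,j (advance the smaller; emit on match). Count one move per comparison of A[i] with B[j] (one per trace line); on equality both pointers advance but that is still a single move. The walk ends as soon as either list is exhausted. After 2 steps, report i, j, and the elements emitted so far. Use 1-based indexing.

i=1 j=1: 0<6, i++
i=2 j=1: 1<6, i++

i=3, j=1, emitted=[]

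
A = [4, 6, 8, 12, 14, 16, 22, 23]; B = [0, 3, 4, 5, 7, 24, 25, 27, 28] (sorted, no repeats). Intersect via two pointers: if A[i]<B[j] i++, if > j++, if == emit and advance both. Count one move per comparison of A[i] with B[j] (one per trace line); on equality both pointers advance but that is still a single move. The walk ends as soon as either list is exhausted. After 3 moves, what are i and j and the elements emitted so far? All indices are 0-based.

[i=0,j=0] 4>0 → j++
[i=0,j=1] 4>3 → j++
[i=0,j=2] 4==4 emit → i++,j++

i=1, j=3, emitted=[4]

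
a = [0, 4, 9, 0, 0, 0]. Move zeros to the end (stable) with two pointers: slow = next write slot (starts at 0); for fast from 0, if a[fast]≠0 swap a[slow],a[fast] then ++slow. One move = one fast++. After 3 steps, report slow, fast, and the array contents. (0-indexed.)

(s=0,f=0) a[fast]=0 → fast++
(s=0,f=1) a[fast]=4≠0 swap→a[0]=4 → slow++,fast++
(s=1,f=2) a[fast]=9≠0 swap→a[1]=9 → slow++,fast++

slow=2, fast=3, a=[4, 9, 0, 0, 0, 0]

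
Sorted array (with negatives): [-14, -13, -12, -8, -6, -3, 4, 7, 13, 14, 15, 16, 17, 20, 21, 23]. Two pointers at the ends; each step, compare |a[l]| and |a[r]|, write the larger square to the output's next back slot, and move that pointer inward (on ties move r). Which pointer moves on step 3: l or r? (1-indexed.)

l=1 r=16: |-14|<=|23| out[16]=529, r--
l=1 r=15: |-14|<=|21| out[15]=441, r--
l=1 r=14: |-14|<=|20| out[14]=400, r--

r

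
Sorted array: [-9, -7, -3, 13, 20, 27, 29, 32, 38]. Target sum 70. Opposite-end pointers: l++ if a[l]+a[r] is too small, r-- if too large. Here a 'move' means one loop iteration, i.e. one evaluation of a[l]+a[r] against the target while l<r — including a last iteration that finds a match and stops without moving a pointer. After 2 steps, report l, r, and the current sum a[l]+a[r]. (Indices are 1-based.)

[1,9] -9+38=29 <70 → l++
[2,9] -7+38=31 <70 → l++

l=3, r=9, sum=35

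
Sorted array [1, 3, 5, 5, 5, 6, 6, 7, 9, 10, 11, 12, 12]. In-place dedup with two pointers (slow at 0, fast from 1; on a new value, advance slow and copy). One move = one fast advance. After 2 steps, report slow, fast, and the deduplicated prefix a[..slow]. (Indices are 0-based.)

slow=2, fast=3, prefix=[1, 3, 5]

(s=0,f=1) a[fast]=3≠a[slow]=1 write a[1]=3 → slow++,fast++
(s=1,f=2) a[fast]=5≠a[slow]=3 write a[2]=5 → slow++,fast++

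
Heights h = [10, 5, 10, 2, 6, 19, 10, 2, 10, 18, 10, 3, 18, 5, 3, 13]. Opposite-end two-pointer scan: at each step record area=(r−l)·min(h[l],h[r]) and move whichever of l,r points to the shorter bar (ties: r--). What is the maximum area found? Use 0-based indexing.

max area = 150

[0,15] min(10,13)*15=150 best=150 * → l++
[1,15] min(5,13)*14=70 best=150 → l++
[2,15] min(10,13)*13=130 best=150 → l++
[3,15] min(2,13)*12=24 best=150 → l++
[4,15] min(6,13)*11=66 best=150 → l++
[5,15] min(19,13)*10=130 best=150 → r--
[5,14] min(19,3)*9=27 best=150 → r--
[5,13] min(19,5)*8=40 best=150 → r--
[5,12] min(19,18)*7=126 best=150 → r--
[5,11] min(19,3)*6=18 best=150 → r--
[5,10] min(19,10)*5=50 best=150 → r--
[5,9] min(19,18)*4=72 best=150 → r--
[5,8] min(19,10)*3=30 best=150 → r--
[5,7] min(19,2)*2=4 best=150 → r--
[5,6] min(19,10)*1=10 best=150 → r--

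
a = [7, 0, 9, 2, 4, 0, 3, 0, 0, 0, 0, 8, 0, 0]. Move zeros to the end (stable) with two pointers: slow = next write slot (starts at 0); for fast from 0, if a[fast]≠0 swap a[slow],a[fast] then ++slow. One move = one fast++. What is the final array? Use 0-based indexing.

[7, 9, 2, 4, 3, 8, 0, 0, 0, 0, 0, 0, 0, 0]

(s=0,f=0) a[fast]=7≠0 swap→a[0]=7 → slow++,fast++
(s=1,f=1) a[fast]=0 → fast++
(s=1,f=2) a[fast]=9≠0 swap→a[1]=9 → slow++,fast++
(s=2,f=3) a[fast]=2≠0 swap→a[2]=2 → slow++,fast++
(s=3,f=4) a[fast]=4≠0 swap→a[3]=4 → slow++,fast++
(s=4,f=5) a[fast]=0 → fast++
(s=4,f=6) a[fast]=3≠0 swap→a[4]=3 → slow++,fast++
(s=5,f=7) a[fast]=0 → fast++
(s=5,f=8) a[fast]=0 → fast++
(s=5,f=9) a[fast]=0 → fast++
(s=5,f=10) a[fast]=0 → fast++
(s=5,f=11) a[fast]=8≠0 swap→a[5]=8 → slow++,fast++
(s=6,f=12) a[fast]=0 → fast++
(s=6,f=13) a[fast]=0 → fast++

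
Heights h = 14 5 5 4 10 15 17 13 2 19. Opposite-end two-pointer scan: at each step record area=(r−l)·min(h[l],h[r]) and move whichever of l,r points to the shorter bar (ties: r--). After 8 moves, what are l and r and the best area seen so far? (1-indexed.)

l=9, r=10, best area=126

[1,10] min(14,19)*9=126 best=126 * → l++
[2,10] min(5,19)*8=40 best=126 → l++
[3,10] min(5,19)*7=35 best=126 → l++
[4,10] min(4,19)*6=24 best=126 → l++
[5,10] min(10,19)*5=50 best=126 → l++
[6,10] min(15,19)*4=60 best=126 → l++
[7,10] min(17,19)*3=51 best=126 → l++
[8,10] min(13,19)*2=26 best=126 → l++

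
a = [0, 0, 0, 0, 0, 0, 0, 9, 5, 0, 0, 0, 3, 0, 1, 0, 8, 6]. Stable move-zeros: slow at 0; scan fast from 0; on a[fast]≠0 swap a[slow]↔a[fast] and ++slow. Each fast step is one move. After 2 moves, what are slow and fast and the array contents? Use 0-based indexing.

slow=0, fast=2, a=[0, 0, 0, 0, 0, 0, 0, 9, 5, 0, 0, 0, 3, 0, 1, 0, 8, 6]

slow=0 fast=0: a[fast]=0, fast++
slow=0 fast=1: a[fast]=0, fast++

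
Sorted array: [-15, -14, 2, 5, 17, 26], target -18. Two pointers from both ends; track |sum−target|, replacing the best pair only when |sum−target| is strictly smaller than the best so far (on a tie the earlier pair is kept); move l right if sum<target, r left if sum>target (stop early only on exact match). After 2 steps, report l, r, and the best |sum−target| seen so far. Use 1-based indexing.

l=1, r=4, best |Δ|=20

[1,6] -15+26=11 d=29 * → r--
[1,5] -15+17=2 d=20 * → r--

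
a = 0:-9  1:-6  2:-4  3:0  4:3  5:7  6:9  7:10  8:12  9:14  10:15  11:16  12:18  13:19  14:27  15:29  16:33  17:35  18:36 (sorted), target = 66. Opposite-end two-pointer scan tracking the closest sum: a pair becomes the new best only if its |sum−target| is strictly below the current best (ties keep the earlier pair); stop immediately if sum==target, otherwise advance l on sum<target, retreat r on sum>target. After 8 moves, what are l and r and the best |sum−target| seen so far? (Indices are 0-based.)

l=8, r=18, best |Δ|=20

l=0 r=18: -9+36=27 d=39 *, l++
l=1 r=18: -6+36=30 d=36 *, l++
l=2 r=18: -4+36=32 d=34 *, l++
l=3 r=18: 0+36=36 d=30 *, l++
l=4 r=18: 3+36=39 d=27 *, l++
l=5 r=18: 7+36=43 d=23 *, l++
l=6 r=18: 9+36=45 d=21 *, l++
l=7 r=18: 10+36=46 d=20 *, l++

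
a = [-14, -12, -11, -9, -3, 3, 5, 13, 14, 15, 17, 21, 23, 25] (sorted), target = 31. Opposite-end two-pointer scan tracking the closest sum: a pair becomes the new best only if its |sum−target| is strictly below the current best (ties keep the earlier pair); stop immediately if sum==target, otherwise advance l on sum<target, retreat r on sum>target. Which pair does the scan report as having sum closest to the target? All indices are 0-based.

pair (14, 17) with sum 31 (|Δ|=0)

[0,13] -14+25=11 d=20 * → l++
[1,13] -12+25=13 d=18 * → l++
[2,13] -11+25=14 d=17 * → l++
[3,13] -9+25=16 d=15 * → l++
[4,13] -3+25=22 d=9 * → l++
[5,13] 3+25=28 d=3 * → l++
[6,13] 5+25=30 d=1 * → l++
[7,13] 13+25=38 d=7 → r--
[7,12] 13+23=36 d=5 → r--
[7,11] 13+21=34 d=3 → r--
[7,10] 13+17=30 d=1 → l++
[8,10] 14+17=31 d=0 * → stop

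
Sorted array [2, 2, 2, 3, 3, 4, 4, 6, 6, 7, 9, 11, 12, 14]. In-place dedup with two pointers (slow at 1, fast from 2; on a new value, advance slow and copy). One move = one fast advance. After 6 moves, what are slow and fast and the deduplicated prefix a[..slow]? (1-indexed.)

slow=1 fast=2: a[fast]=2=a[slow] dup, fast++
slow=1 fast=3: a[fast]=2=a[slow] dup, fast++
slow=1 fast=4: a[fast]=3≠a[slow]=2 write a[2]=3, slow++,fast++
slow=2 fast=5: a[fast]=3=a[slow] dup, fast++
slow=2 fast=6: a[fast]=4≠a[slow]=3 write a[3]=4, slow++,fast++
slow=3 fast=7: a[fast]=4=a[slow] dup, fast++

slow=3, fast=8, prefix=[2, 3, 4]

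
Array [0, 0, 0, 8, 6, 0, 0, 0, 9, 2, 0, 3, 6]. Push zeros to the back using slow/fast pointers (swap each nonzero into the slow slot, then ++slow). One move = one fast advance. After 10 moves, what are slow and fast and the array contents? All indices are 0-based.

slow=0 fast=0: a[fast]=0, fast++
slow=0 fast=1: a[fast]=0, fast++
slow=0 fast=2: a[fast]=0, fast++
slow=0 fast=3: a[fast]=8≠0 swap→a[0]=8, slow++,fast++
slow=1 fast=4: a[fast]=6≠0 swap→a[1]=6, slow++,fast++
slow=2 fast=5: a[fast]=0, fast++
slow=2 fast=6: a[fast]=0, fast++
slow=2 fast=7: a[fast]=0, fast++
slow=2 fast=8: a[fast]=9≠0 swap→a[2]=9, slow++,fast++
slow=3 fast=9: a[fast]=2≠0 swap→a[3]=2, slow++,fast++

slow=4, fast=10, a=[8, 6, 9, 2, 0, 0, 0, 0, 0, 0, 0, 3, 6]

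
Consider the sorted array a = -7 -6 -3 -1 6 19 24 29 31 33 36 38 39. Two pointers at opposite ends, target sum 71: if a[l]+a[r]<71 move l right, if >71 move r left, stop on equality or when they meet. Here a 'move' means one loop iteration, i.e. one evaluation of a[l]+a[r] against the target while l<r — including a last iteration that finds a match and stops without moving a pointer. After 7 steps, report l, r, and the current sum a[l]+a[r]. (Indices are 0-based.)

l=0 r=12: -7+39=32 <71, l++
l=1 r=12: -6+39=33 <71, l++
l=2 r=12: -3+39=36 <71, l++
l=3 r=12: -1+39=38 <71, l++
l=4 r=12: 6+39=45 <71, l++
l=5 r=12: 19+39=58 <71, l++
l=6 r=12: 24+39=63 <71, l++

l=7, r=12, sum=68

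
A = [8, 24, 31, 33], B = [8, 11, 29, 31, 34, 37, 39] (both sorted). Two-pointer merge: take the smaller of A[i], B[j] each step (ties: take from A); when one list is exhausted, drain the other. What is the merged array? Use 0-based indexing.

[8, 8, 11, 24, 29, 31, 31, 33, 34, 37, 39]

[i=0,j=0] A[i]=8<=B[j]=8 take 8 → i++
[i=1,j=0] A[i]=24>B[j]=8 take 8 → j++
[i=1,j=1] A[i]=24>B[j]=11 take 11 → j++
[i=1,j=2] A[i]=24<=B[j]=29 take 24 → i++
[i=2,j=2] A[i]=31>B[j]=29 take 29 → j++
[i=2,j=3] A[i]=31<=B[j]=31 take 31 → i++
[i=3,j=3] A[i]=33>B[j]=31 take 31 → j++
[i=3,j=4] A[i]=33<=B[j]=34 take 33 → i++
[i=4,j=4] A done, take B[j]=34 → j++
[i=4,j=5] A done, take B[j]=37 → j++
[i=4,j=6] A done, take B[j]=39 → j++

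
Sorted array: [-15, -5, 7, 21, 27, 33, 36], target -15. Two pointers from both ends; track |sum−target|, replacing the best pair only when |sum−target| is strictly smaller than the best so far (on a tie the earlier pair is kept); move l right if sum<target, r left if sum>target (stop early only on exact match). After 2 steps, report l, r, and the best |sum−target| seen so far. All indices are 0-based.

l=0, r=4, best |Δ|=33

[0,6] -15+36=21 d=36 * → r--
[0,5] -15+33=18 d=33 * → r--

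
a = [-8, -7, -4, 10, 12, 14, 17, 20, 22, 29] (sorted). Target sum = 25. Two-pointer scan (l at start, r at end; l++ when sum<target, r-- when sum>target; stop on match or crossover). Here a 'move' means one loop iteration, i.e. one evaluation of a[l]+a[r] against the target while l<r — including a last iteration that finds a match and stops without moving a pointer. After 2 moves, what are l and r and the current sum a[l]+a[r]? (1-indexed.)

l=1 r=10: -8+29=21 <25, l++
l=2 r=10: -7+29=22 <25, l++

l=3, r=10, sum=25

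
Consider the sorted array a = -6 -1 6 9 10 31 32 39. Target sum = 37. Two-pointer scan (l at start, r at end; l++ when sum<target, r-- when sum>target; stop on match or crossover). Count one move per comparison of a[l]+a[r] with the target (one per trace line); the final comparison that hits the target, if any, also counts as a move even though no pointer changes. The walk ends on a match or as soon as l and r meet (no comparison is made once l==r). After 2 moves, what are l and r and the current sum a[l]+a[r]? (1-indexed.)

l=2, r=7, sum=31

[1,8] -6+39=33 <37 → l++
[2,8] -1+39=38 >37 → r--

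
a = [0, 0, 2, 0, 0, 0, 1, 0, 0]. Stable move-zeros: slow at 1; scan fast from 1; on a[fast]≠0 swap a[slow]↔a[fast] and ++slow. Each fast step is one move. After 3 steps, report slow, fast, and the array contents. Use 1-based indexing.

slow=1 fast=1: a[fast]=0, fast++
slow=1 fast=2: a[fast]=0, fast++
slow=1 fast=3: a[fast]=2≠0 swap→a[1]=2, slow++,fast++

slow=2, fast=4, a=[2, 0, 0, 0, 0, 0, 1, 0, 0]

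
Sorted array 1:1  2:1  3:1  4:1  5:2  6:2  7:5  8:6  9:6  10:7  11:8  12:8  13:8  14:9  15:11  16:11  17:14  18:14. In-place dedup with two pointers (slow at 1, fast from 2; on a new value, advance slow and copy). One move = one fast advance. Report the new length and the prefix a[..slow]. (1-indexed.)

length 9; prefix = [1, 2, 5, 6, 7, 8, 9, 11, 14]

(s=1,f=2) a[fast]=1=a[slow] dup → fast++
(s=1,f=3) a[fast]=1=a[slow] dup → fast++
(s=1,f=4) a[fast]=1=a[slow] dup → fast++
(s=1,f=5) a[fast]=2≠a[slow]=1 write a[2]=2 → slow++,fast++
(s=2,f=6) a[fast]=2=a[slow] dup → fast++
(s=2,f=7) a[fast]=5≠a[slow]=2 write a[3]=5 → slow++,fast++
(s=3,f=8) a[fast]=6≠a[slow]=5 write a[4]=6 → slow++,fast++
(s=4,f=9) a[fast]=6=a[slow] dup → fast++
(s=4,f=10) a[fast]=7≠a[slow]=6 write a[5]=7 → slow++,fast++
(s=5,f=11) a[fast]=8≠a[slow]=7 write a[6]=8 → slow++,fast++
(s=6,f=12) a[fast]=8=a[slow] dup → fast++
(s=6,f=13) a[fast]=8=a[slow] dup → fast++
(s=6,f=14) a[fast]=9≠a[slow]=8 write a[7]=9 → slow++,fast++
(s=7,f=15) a[fast]=11≠a[slow]=9 write a[8]=11 → slow++,fast++
(s=8,f=16) a[fast]=11=a[slow] dup → fast++
(s=8,f=17) a[fast]=14≠a[slow]=11 write a[9]=14 → slow++,fast++
(s=9,f=18) a[fast]=14=a[slow] dup → fast++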